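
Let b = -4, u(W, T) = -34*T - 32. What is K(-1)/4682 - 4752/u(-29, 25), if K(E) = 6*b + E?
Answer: 1234823/229418 ≈ 5.3824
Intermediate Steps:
u(W, T) = -32 - 34*T
K(E) = -24 + E (K(E) = 6*(-4) + E = -24 + E)
K(-1)/4682 - 4752/u(-29, 25) = (-24 - 1)/4682 - 4752/(-32 - 34*25) = -25*1/4682 - 4752/(-32 - 850) = -25/4682 - 4752/(-882) = -25/4682 - 4752*(-1/882) = -25/4682 + 264/49 = 1234823/229418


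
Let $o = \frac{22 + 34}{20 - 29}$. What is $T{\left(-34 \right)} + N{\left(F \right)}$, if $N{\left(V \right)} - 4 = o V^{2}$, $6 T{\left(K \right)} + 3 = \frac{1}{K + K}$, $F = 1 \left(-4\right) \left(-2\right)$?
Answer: $- \frac{483143}{1224} \approx -394.72$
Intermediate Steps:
$F = 8$ ($F = \left(-4\right) \left(-2\right) = 8$)
$o = - \frac{56}{9}$ ($o = \frac{56}{-9} = 56 \left(- \frac{1}{9}\right) = - \frac{56}{9} \approx -6.2222$)
$T{\left(K \right)} = - \frac{1}{2} + \frac{1}{12 K}$ ($T{\left(K \right)} = - \frac{1}{2} + \frac{1}{6 \left(K + K\right)} = - \frac{1}{2} + \frac{1}{6 \cdot 2 K} = - \frac{1}{2} + \frac{\frac{1}{2} \frac{1}{K}}{6} = - \frac{1}{2} + \frac{1}{12 K}$)
$N{\left(V \right)} = 4 - \frac{56 V^{2}}{9}$
$T{\left(-34 \right)} + N{\left(F \right)} = \frac{1 - -204}{12 \left(-34\right)} + \left(4 - \frac{56 \cdot 8^{2}}{9}\right) = \frac{1}{12} \left(- \frac{1}{34}\right) \left(1 + 204\right) + \left(4 - \frac{3584}{9}\right) = \frac{1}{12} \left(- \frac{1}{34}\right) 205 + \left(4 - \frac{3584}{9}\right) = - \frac{205}{408} - \frac{3548}{9} = - \frac{483143}{1224}$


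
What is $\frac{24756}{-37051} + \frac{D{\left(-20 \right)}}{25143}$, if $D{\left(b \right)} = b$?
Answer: $- \frac{623181128}{931573293} \approx -0.66896$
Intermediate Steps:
$\frac{24756}{-37051} + \frac{D{\left(-20 \right)}}{25143} = \frac{24756}{-37051} - \frac{20}{25143} = 24756 \left(- \frac{1}{37051}\right) - \frac{20}{25143} = - \frac{24756}{37051} - \frac{20}{25143} = - \frac{623181128}{931573293}$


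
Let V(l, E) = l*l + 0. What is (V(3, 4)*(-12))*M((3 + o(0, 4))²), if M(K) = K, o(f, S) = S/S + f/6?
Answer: -1728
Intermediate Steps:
o(f, S) = 1 + f/6 (o(f, S) = 1 + f*(⅙) = 1 + f/6)
V(l, E) = l² (V(l, E) = l² + 0 = l²)
(V(3, 4)*(-12))*M((3 + o(0, 4))²) = (3²*(-12))*(3 + (1 + (⅙)*0))² = (9*(-12))*(3 + (1 + 0))² = -108*(3 + 1)² = -108*4² = -108*16 = -1728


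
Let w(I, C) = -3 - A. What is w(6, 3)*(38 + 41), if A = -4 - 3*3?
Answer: 790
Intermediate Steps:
A = -13 (A = -4 - 9 = -13)
w(I, C) = 10 (w(I, C) = -3 - 1*(-13) = -3 + 13 = 10)
w(6, 3)*(38 + 41) = 10*(38 + 41) = 10*79 = 790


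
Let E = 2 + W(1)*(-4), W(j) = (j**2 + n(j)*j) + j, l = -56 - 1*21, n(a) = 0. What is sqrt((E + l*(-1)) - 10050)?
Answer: I*sqrt(9979) ≈ 99.895*I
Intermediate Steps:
l = -77 (l = -56 - 21 = -77)
W(j) = j + j**2 (W(j) = (j**2 + 0*j) + j = (j**2 + 0) + j = j**2 + j = j + j**2)
E = -6 (E = 2 + (1*(1 + 1))*(-4) = 2 + (1*2)*(-4) = 2 + 2*(-4) = 2 - 8 = -6)
sqrt((E + l*(-1)) - 10050) = sqrt((-6 - 77*(-1)) - 10050) = sqrt((-6 + 77) - 10050) = sqrt(71 - 10050) = sqrt(-9979) = I*sqrt(9979)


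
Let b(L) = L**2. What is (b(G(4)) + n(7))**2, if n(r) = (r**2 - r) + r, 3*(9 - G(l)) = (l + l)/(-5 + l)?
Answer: 2775556/81 ≈ 34266.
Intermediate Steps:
G(l) = 9 - 2*l/(3*(-5 + l)) (G(l) = 9 - (l + l)/(3*(-5 + l)) = 9 - 2*l/(3*(-5 + l)))
n(r) = r**2
(b(G(4)) + n(7))**2 = ((5*(-27 + 5*4)/(3*(-5 + 4)))**2 + 7**2)**2 = (((5/3)*(-27 + 20)/(-1))**2 + 49)**2 = (((5/3)*(-1)*(-7))**2 + 49)**2 = ((35/3)**2 + 49)**2 = (1225/9 + 49)**2 = (1666/9)**2 = 2775556/81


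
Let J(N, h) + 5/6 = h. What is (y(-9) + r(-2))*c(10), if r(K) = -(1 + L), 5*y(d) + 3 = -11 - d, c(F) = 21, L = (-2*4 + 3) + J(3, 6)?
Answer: -91/2 ≈ -45.500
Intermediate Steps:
J(N, h) = -5/6 + h
L = 1/6 (L = (-2*4 + 3) + (-5/6 + 6) = (-8 + 3) + 31/6 = -5 + 31/6 = 1/6 ≈ 0.16667)
y(d) = -14/5 - d/5 (y(d) = -3/5 + (-11 - d)/5 = -3/5 + (-11/5 - d/5) = -14/5 - d/5)
r(K) = -7/6 (r(K) = -(1 + 1/6) = -1*7/6 = -7/6)
(y(-9) + r(-2))*c(10) = ((-14/5 - 1/5*(-9)) - 7/6)*21 = ((-14/5 + 9/5) - 7/6)*21 = (-1 - 7/6)*21 = -13/6*21 = -91/2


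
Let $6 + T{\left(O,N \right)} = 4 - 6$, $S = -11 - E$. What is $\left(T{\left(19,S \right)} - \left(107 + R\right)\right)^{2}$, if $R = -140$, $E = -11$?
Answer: $625$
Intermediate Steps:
$S = 0$ ($S = -11 - -11 = -11 + 11 = 0$)
$T{\left(O,N \right)} = -8$ ($T{\left(O,N \right)} = -6 + \left(4 - 6\right) = -6 - 2 = -8$)
$\left(T{\left(19,S \right)} - \left(107 + R\right)\right)^{2} = \left(-8 - -33\right)^{2} = \left(-8 + \left(-107 + 140\right)\right)^{2} = \left(-8 + 33\right)^{2} = 25^{2} = 625$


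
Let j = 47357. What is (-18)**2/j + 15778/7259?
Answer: 107078666/49109209 ≈ 2.1804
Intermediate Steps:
(-18)**2/j + 15778/7259 = (-18)**2/47357 + 15778/7259 = 324*(1/47357) + 15778*(1/7259) = 324/47357 + 2254/1037 = 107078666/49109209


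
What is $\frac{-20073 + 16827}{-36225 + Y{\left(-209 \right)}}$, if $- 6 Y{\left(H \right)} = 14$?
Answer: $\frac{4869}{54341} \approx 0.089601$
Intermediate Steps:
$Y{\left(H \right)} = - \frac{7}{3}$ ($Y{\left(H \right)} = \left(- \frac{1}{6}\right) 14 = - \frac{7}{3}$)
$\frac{-20073 + 16827}{-36225 + Y{\left(-209 \right)}} = \frac{-20073 + 16827}{-36225 - \frac{7}{3}} = - \frac{3246}{- \frac{108682}{3}} = \left(-3246\right) \left(- \frac{3}{108682}\right) = \frac{4869}{54341}$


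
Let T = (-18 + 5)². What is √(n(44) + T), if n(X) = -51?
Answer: √118 ≈ 10.863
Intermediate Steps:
T = 169 (T = (-13)² = 169)
√(n(44) + T) = √(-51 + 169) = √118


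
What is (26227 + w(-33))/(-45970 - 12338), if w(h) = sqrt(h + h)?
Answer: -26227/58308 - I*sqrt(66)/58308 ≈ -0.4498 - 0.00013933*I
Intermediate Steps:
w(h) = sqrt(2)*sqrt(h) (w(h) = sqrt(2*h) = sqrt(2)*sqrt(h))
(26227 + w(-33))/(-45970 - 12338) = (26227 + sqrt(2)*sqrt(-33))/(-45970 - 12338) = (26227 + sqrt(2)*(I*sqrt(33)))/(-58308) = (26227 + I*sqrt(66))*(-1/58308) = -26227/58308 - I*sqrt(66)/58308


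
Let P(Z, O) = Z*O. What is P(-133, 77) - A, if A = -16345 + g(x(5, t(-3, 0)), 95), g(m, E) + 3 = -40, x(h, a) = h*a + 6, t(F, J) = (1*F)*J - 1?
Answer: 6147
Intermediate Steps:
t(F, J) = -1 + F*J (t(F, J) = F*J - 1 = -1 + F*J)
x(h, a) = 6 + a*h (x(h, a) = a*h + 6 = 6 + a*h)
P(Z, O) = O*Z
g(m, E) = -43 (g(m, E) = -3 - 40 = -43)
A = -16388 (A = -16345 - 43 = -16388)
P(-133, 77) - A = 77*(-133) - 1*(-16388) = -10241 + 16388 = 6147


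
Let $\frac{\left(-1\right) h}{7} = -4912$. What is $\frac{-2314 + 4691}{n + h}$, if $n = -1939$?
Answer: $\frac{2377}{32445} \approx 0.073262$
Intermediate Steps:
$h = 34384$ ($h = \left(-7\right) \left(-4912\right) = 34384$)
$\frac{-2314 + 4691}{n + h} = \frac{-2314 + 4691}{-1939 + 34384} = \frac{2377}{32445}$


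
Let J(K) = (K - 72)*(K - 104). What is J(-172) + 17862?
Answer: 85206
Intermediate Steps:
J(K) = (-104 + K)*(-72 + K) (J(K) = (-72 + K)*(-104 + K) = (-104 + K)*(-72 + K))
J(-172) + 17862 = (7488 + (-172)**2 - 176*(-172)) + 17862 = (7488 + 29584 + 30272) + 17862 = 67344 + 17862 = 85206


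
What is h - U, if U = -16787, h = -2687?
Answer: 14100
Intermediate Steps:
h - U = -2687 - 1*(-16787) = -2687 + 16787 = 14100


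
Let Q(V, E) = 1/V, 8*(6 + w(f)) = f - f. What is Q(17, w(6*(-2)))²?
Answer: 1/289 ≈ 0.0034602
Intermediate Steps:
w(f) = -6 (w(f) = -6 + (f - f)/8 = -6 + (⅛)*0 = -6 + 0 = -6)
Q(17, w(6*(-2)))² = (1/17)² = 1/289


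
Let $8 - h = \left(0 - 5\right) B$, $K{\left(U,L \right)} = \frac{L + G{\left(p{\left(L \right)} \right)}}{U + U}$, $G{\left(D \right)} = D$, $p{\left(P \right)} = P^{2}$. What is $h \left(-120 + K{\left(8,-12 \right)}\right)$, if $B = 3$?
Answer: $- \frac{10281}{4} \approx -2570.3$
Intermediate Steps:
$K{\left(U,L \right)} = \frac{L + L^{2}}{2 U}$ ($K{\left(U,L \right)} = \frac{L + L^{2}}{U + U} = \frac{L + L^{2}}{2 U}$)
$h = 23$ ($h = 8 - \left(0 - 5\right) 3 = 8 - \left(-5\right) 3 = 8 - -15 = 8 + 15 = 23$)
$h \left(-120 + K{\left(8,-12 \right)}\right) = 23 \left(-120 + \frac{1}{2} \left(-12\right) \frac{1}{8} \left(1 - 12\right)\right) = 23 \left(-120 + \frac{1}{2} \left(-12\right) \frac{1}{8} \left(-11\right)\right) = 23 \left(-120 + \frac{33}{4}\right) = 23 \left(- \frac{447}{4}\right) = - \frac{10281}{4}$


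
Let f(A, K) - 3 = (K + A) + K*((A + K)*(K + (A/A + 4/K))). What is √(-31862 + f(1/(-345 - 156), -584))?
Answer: 2*I*√12479211656601/501 ≈ 14102.0*I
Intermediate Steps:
f(A, K) = 3 + A + K + K*(A + K)*(1 + K + 4/K) (f(A, K) = 3 + ((K + A) + K*((A + K)*(K + (A/A + 4/K)))) = 3 + ((A + K) + K*((A + K)*(K + (1 + 4/K)))) = 3 + ((A + K) + K*((A + K)*(1 + K + 4/K))) = 3 + ((A + K) + K*(A + K)*(1 + K + 4/K)) = 3 + (A + K + K*(A + K)*(1 + K + 4/K)) = 3 + A + K + K*(A + K)*(1 + K + 4/K))
√(-31862 + f(1/(-345 - 156), -584)) = √(-31862 + (3 + (-584)² + (-584)³ + 5/(-345 - 156) + 5*(-584) - 584/(-345 - 156) + (-584)²/(-345 - 156))) = √(-31862 + (3 + 341056 - 199176704 + 5/(-501) - 2920 - 584/(-501) + 341056/(-501))) = √(-31862 + (3 + 341056 - 199176704 + 5*(-1/501) - 2920 - 1/501*(-584) - 1/501*341056)) = √(-31862 + (3 + 341056 - 199176704 - 5/501 - 2920 + 584/501 - 341056/501)) = √(-31862 - 99618461542/501) = √(-99634424404/501) = 2*I*√12479211656601/501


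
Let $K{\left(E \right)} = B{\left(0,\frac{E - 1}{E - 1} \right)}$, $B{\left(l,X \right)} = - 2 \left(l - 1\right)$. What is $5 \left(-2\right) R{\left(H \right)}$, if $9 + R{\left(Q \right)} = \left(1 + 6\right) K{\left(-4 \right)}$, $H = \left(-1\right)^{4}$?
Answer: $-50$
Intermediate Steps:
$B{\left(l,X \right)} = 2 - 2 l$ ($B{\left(l,X \right)} = - 2 \left(-1 + l\right) = 2 - 2 l$)
$K{\left(E \right)} = 2$ ($K{\left(E \right)} = 2 - 0 = 2 + 0 = 2$)
$H = 1$
$R{\left(Q \right)} = 5$ ($R{\left(Q \right)} = -9 + \left(1 + 6\right) 2 = -9 + 7 \cdot 2 = -9 + 14 = 5$)
$5 \left(-2\right) R{\left(H \right)} = 5 \left(-2\right) 5 = \left(-10\right) 5 = -50$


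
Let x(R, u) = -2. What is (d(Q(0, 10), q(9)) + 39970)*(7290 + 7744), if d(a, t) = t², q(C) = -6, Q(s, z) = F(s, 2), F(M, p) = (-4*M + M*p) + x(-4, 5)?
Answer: 601450204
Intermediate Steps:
F(M, p) = -2 - 4*M + M*p (F(M, p) = (-4*M + M*p) - 2 = -2 - 4*M + M*p)
Q(s, z) = -2 - 2*s (Q(s, z) = -2 - 4*s + s*2 = -2 - 4*s + 2*s = -2 - 2*s)
(d(Q(0, 10), q(9)) + 39970)*(7290 + 7744) = ((-6)² + 39970)*(7290 + 7744) = (36 + 39970)*15034 = 40006*15034 = 601450204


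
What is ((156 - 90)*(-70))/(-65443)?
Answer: 660/9349 ≈ 0.070596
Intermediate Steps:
((156 - 90)*(-70))/(-65443) = (66*(-70))*(-1/65443) = -4620*(-1/65443) = 660/9349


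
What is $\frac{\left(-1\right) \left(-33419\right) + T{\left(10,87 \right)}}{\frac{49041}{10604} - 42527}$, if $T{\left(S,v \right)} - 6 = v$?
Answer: $- \frac{355361248}{450907267} \approx -0.7881$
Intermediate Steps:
$T{\left(S,v \right)} = 6 + v$
$\frac{\left(-1\right) \left(-33419\right) + T{\left(10,87 \right)}}{\frac{49041}{10604} - 42527} = \frac{\left(-1\right) \left(-33419\right) + \left(6 + 87\right)}{\frac{49041}{10604} - 42527} = \frac{33419 + 93}{49041 \cdot \frac{1}{10604} - 42527} = \frac{33512}{\frac{49041}{10604} - 42527} = \frac{33512}{- \frac{450907267}{10604}} = 33512 \left(- \frac{10604}{450907267}\right) = - \frac{355361248}{450907267}$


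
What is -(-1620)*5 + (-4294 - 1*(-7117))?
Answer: 10923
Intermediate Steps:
-(-1620)*5 + (-4294 - 1*(-7117)) = -36*(-225) + (-4294 + 7117) = 8100 + 2823 = 10923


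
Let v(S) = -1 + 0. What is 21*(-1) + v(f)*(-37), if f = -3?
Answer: 16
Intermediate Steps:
v(S) = -1
21*(-1) + v(f)*(-37) = 21*(-1) - 1*(-37) = -21 + 37 = 16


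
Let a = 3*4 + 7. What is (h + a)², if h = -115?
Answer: 9216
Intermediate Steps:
a = 19 (a = 12 + 7 = 19)
(h + a)² = (-115 + 19)² = (-96)² = 9216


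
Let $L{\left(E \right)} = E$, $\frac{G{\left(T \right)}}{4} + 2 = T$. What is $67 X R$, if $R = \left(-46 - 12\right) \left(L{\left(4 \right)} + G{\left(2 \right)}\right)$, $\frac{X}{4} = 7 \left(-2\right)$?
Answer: $870464$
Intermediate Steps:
$G{\left(T \right)} = -8 + 4 T$
$X = -56$ ($X = 4 \cdot 7 \left(-2\right) = 4 \left(-14\right) = -56$)
$R = -232$ ($R = \left(-46 - 12\right) \left(4 + \left(-8 + 4 \cdot 2\right)\right) = - 58 \left(4 + \left(-8 + 8\right)\right) = - 58 \left(4 + 0\right) = \left(-58\right) 4 = -232$)
$67 X R = 67 \left(-56\right) \left(-232\right) = \left(-3752\right) \left(-232\right) = 870464$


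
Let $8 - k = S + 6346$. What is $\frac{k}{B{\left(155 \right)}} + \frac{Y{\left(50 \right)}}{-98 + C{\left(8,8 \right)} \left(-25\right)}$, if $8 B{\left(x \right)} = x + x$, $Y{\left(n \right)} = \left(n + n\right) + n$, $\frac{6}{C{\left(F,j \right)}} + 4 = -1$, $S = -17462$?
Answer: $\frac{1501239}{5270} \approx 284.87$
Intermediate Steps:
$C{\left(F,j \right)} = - \frac{6}{5}$ ($C{\left(F,j \right)} = \frac{6}{-4 - 1} = \frac{6}{-5} = 6 \left(- \frac{1}{5}\right) = - \frac{6}{5}$)
$Y{\left(n \right)} = 3 n$ ($Y{\left(n \right)} = 2 n + n = 3 n$)
$B{\left(x \right)} = \frac{x}{4}$ ($B{\left(x \right)} = \frac{x + x}{8} = \frac{2 x}{8} = \frac{x}{4}$)
$k = 11124$ ($k = 8 - \left(-17462 + 6346\right) = 8 - -11116 = 8 + 11116 = 11124$)
$\frac{k}{B{\left(155 \right)}} + \frac{Y{\left(50 \right)}}{-98 + C{\left(8,8 \right)} \left(-25\right)} = \frac{11124}{\frac{1}{4} \cdot 155} + \frac{3 \cdot 50}{-98 - -30} = \frac{11124}{\frac{155}{4}} + \frac{150}{-98 + 30} = 11124 \cdot \frac{4}{155} + \frac{150}{-68} = \frac{44496}{155} + 150 \left(- \frac{1}{68}\right) = \frac{44496}{155} - \frac{75}{34} = \frac{1501239}{5270}$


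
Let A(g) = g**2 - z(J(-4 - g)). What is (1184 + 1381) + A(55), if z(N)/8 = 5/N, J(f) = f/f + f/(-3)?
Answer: 173230/31 ≈ 5588.1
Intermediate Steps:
J(f) = 1 - f/3 (J(f) = 1 + f*(-1/3) = 1 - f/3)
z(N) = 40/N (z(N) = 8*(5/N) = 40/N)
A(g) = g**2 - 40/(7/3 + g/3) (A(g) = g**2 - 40/(1 - (-4 - g)/3) = g**2 - 40/(1 + (4/3 + g/3)) = g**2 - 40/(7/3 + g/3))
(1184 + 1381) + A(55) = (1184 + 1381) + (-120 + 55**2*(7 + 55))/(7 + 55) = 2565 + (-120 + 3025*62)/62 = 2565 + (-120 + 187550)/62 = 2565 + (1/62)*187430 = 2565 + 93715/31 = 173230/31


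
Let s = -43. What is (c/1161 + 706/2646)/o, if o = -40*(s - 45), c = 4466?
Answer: 234013/200249280 ≈ 0.0011686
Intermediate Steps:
o = 3520 (o = -40*(-43 - 45) = -40*(-88) = 3520)
(c/1161 + 706/2646)/o = (4466/1161 + 706/2646)/3520 = (4466*(1/1161) + 706*(1/2646))*(1/3520) = (4466/1161 + 353/1323)*(1/3520) = (234013/56889)*(1/3520) = 234013/200249280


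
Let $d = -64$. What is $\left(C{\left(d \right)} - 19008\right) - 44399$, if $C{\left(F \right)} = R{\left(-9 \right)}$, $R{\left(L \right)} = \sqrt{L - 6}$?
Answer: $-63407 + i \sqrt{15} \approx -63407.0 + 3.873 i$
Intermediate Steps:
$R{\left(L \right)} = \sqrt{-6 + L}$
$C{\left(F \right)} = i \sqrt{15}$ ($C{\left(F \right)} = \sqrt{-6 - 9} = \sqrt{-15} = i \sqrt{15}$)
$\left(C{\left(d \right)} - 19008\right) - 44399 = \left(i \sqrt{15} - 19008\right) - 44399 = \left(-19008 + i \sqrt{15}\right) - 44399 = -63407 + i \sqrt{15}$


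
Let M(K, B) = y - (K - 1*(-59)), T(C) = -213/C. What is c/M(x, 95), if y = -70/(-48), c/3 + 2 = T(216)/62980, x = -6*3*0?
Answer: 9069191/86975380 ≈ 0.10427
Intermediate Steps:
x = 0 (x = -18*0 = 0)
c = -9069191/1511520 (c = -6 + 3*(-213/216/62980) = -6 + 3*(-213*1/216*(1/62980)) = -6 + 3*(-71/72*1/62980) = -6 + 3*(-71/4534560) = -6 - 71/1511520 = -9069191/1511520 ≈ -6.0000)
y = 35/24 (y = -70*(-1/48) = 35/24 ≈ 1.4583)
M(K, B) = -1381/24 - K (M(K, B) = 35/24 - (K - 1*(-59)) = 35/24 - (K + 59) = 35/24 - (59 + K) = 35/24 + (-59 - K) = -1381/24 - K)
c/M(x, 95) = -9069191/(1511520*(-1381/24 - 1*0)) = -9069191/(1511520*(-1381/24 + 0)) = -9069191/(1511520*(-1381/24)) = -9069191/1511520*(-24/1381) = 9069191/86975380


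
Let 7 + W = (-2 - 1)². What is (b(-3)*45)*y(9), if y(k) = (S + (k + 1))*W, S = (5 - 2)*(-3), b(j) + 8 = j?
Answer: -990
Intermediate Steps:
b(j) = -8 + j
S = -9 (S = 3*(-3) = -9)
W = 2 (W = -7 + (-2 - 1)² = -7 + (-3)² = -7 + 9 = 2)
y(k) = -16 + 2*k (y(k) = (-9 + (k + 1))*2 = (-9 + (1 + k))*2 = (-8 + k)*2 = -16 + 2*k)
(b(-3)*45)*y(9) = ((-8 - 3)*45)*(-16 + 2*9) = (-11*45)*(-16 + 18) = -495*2 = -990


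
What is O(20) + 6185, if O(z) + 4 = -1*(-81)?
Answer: 6262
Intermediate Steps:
O(z) = 77 (O(z) = -4 - 1*(-81) = -4 + 81 = 77)
O(20) + 6185 = 77 + 6185 = 6262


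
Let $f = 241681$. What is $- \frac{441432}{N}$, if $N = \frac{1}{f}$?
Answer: $-106685727192$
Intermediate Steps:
$N = \frac{1}{241681} \approx 4.1377 \cdot 10^{-6}$
$- \frac{441432}{N} = - 441432 \frac{1}{\frac{1}{241681}} = \left(-441432\right) 241681 = -106685727192$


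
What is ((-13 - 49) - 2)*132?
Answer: -8448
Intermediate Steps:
((-13 - 49) - 2)*132 = (-62 - 2)*132 = -64*132 = -8448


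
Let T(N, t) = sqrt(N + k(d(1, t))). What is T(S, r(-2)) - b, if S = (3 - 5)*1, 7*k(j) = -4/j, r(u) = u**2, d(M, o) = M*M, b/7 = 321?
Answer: -2247 + 3*I*sqrt(14)/7 ≈ -2247.0 + 1.6036*I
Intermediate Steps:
b = 2247 (b = 7*321 = 2247)
d(M, o) = M**2
k(j) = -4/(7*j) (k(j) = (-4/j)/7 = -4/(7*j))
S = -2 (S = -2*1 = -2)
T(N, t) = sqrt(-4/7 + N) (T(N, t) = sqrt(N - 4/(7*(1**2))) = sqrt(N - 4/7/1) = sqrt(N - 4/7*1) = sqrt(N - 4/7) = sqrt(-4/7 + N))
T(S, r(-2)) - b = sqrt(-28 + 49*(-2))/7 - 1*2247 = sqrt(-28 - 98)/7 - 2247 = sqrt(-126)/7 - 2247 = (3*I*sqrt(14))/7 - 2247 = 3*I*sqrt(14)/7 - 2247 = -2247 + 3*I*sqrt(14)/7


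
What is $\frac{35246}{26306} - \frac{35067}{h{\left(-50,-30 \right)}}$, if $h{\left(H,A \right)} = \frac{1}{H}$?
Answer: $\frac{23061830173}{13153} \approx 1.7534 \cdot 10^{6}$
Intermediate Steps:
$\frac{35246}{26306} - \frac{35067}{h{\left(-50,-30 \right)}} = \frac{35246}{26306} - \frac{35067}{\frac{1}{-50}} = 35246 \cdot \frac{1}{26306} - \frac{35067}{- \frac{1}{50}} = \frac{17623}{13153} - -1753350 = \frac{17623}{13153} + 1753350 = \frac{23061830173}{13153}$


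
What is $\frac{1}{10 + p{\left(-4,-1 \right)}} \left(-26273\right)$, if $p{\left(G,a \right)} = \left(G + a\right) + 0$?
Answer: $- \frac{26273}{5} \approx -5254.6$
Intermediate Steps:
$p{\left(G,a \right)} = G + a$
$\frac{1}{10 + p{\left(-4,-1 \right)}} \left(-26273\right) = \frac{1}{10 - 5} \left(-26273\right) = \frac{1}{5} \left(-26273\right) = - \frac{26273}{5}$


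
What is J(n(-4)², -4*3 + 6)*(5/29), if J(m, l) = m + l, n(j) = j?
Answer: 50/29 ≈ 1.7241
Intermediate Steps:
J(m, l) = l + m
J(n(-4)², -4*3 + 6)*(5/29) = ((-4*3 + 6) + (-4)²)*(5/29) = ((-12 + 6) + 16)*(5*(1/29)) = (-6 + 16)*(5/29) = 10*(5/29) = 50/29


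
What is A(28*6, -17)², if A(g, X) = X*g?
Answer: 8156736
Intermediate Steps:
A(28*6, -17)² = (-476*6)² = (-17*168)² = (-2856)² = 8156736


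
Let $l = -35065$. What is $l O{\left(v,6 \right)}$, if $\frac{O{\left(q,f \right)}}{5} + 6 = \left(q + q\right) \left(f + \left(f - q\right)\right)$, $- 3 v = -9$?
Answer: $-8415600$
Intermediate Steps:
$v = 3$ ($v = \left(- \frac{1}{3}\right) \left(-9\right) = 3$)
$O{\left(q,f \right)} = -30 + 10 q \left(- q + 2 f\right)$ ($O{\left(q,f \right)} = -30 + 5 \left(q + q\right) \left(f + \left(f - q\right)\right) = -30 + 5 \cdot 2 q \left(- q + 2 f\right) = -30 + 10 q \left(- q + 2 f\right)$)
$l O{\left(v,6 \right)} = - 35065 \left(-30 - 10 \cdot 3^{2} + 20 \cdot 6 \cdot 3\right) = - 35065 \left(-30 - 90 + 360\right) = \left(-35065\right) 240 = -8415600$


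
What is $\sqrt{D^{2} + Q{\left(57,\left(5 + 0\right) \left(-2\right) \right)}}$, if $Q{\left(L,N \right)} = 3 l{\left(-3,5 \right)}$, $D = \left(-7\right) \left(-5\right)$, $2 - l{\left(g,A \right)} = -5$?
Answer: $\sqrt{1246} \approx 35.299$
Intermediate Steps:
$l{\left(g,A \right)} = 7$ ($l{\left(g,A \right)} = 2 - -5 = 2 + 5 = 7$)
$D = 35$
$Q{\left(L,N \right)} = 21$ ($Q{\left(L,N \right)} = 3 \cdot 7 = 21$)
$\sqrt{D^{2} + Q{\left(57,\left(5 + 0\right) \left(-2\right) \right)}} = \sqrt{35^{2} + 21} = \sqrt{1225 + 21} = \sqrt{1246}$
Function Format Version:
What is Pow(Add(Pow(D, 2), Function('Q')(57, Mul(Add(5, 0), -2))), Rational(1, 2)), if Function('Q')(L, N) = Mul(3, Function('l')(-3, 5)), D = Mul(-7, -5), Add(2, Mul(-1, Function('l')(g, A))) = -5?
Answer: Pow(1246, Rational(1, 2)) ≈ 35.299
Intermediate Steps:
Function('l')(g, A) = 7 (Function('l')(g, A) = Add(2, Mul(-1, -5)) = Add(2, 5) = 7)
D = 35
Function('Q')(L, N) = 21 (Function('Q')(L, N) = Mul(3, 7) = 21)
Pow(Add(Pow(D, 2), Function('Q')(57, Mul(Add(5, 0), -2))), Rational(1, 2)) = Pow(Add(Pow(35, 2), 21), Rational(1, 2)) = Pow(Add(1225, 21), Rational(1, 2)) = Pow(1246, Rational(1, 2))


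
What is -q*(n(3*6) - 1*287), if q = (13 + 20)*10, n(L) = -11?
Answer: 98340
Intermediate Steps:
q = 330 (q = 33*10 = 330)
-q*(n(3*6) - 1*287) = -330*(-11 - 1*287) = -330*(-11 - 287) = -330*(-298) = -1*(-98340) = 98340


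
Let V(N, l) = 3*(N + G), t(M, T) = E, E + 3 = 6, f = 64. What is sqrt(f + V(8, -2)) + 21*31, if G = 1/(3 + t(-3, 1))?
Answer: 651 + sqrt(354)/2 ≈ 660.41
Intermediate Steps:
E = 3 (E = -3 + 6 = 3)
t(M, T) = 3
G = 1/6 (G = 1/(3 + 3) = 1/6 ≈ 0.16667)
V(N, l) = 1/2 + 3*N (V(N, l) = 3*(N + 1/6) = 3*(1/6 + N) = 1/2 + 3*N)
sqrt(f + V(8, -2)) + 21*31 = sqrt(64 + (1/2 + 3*8)) + 21*31 = sqrt(64 + (1/2 + 24)) + 651 = sqrt(64 + 49/2) + 651 = sqrt(177/2) + 651 = sqrt(354)/2 + 651 = 651 + sqrt(354)/2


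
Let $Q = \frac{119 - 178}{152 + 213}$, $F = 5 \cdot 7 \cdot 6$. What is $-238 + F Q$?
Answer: $- \frac{19852}{73} \approx -271.95$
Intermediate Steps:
$F = 210$ ($F = 35 \cdot 6 = 210$)
$Q = - \frac{59}{365} \approx -0.16164$
$-238 + F Q = -238 + 210 \left(- \frac{59}{365}\right) = -238 - \frac{2478}{73} = - \frac{19852}{73}$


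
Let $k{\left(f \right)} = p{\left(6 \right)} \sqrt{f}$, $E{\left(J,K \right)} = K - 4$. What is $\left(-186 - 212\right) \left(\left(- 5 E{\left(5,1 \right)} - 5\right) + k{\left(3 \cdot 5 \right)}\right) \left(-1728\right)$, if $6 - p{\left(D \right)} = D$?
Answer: $6877440$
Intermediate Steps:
$E{\left(J,K \right)} = -4 + K$ ($E{\left(J,K \right)} = K - 4 = -4 + K$)
$p{\left(D \right)} = 6 - D$
$k{\left(f \right)} = 0$ ($k{\left(f \right)} = \left(6 - 6\right) \sqrt{f} = 0 \sqrt{f} = 0$)
$\left(-186 - 212\right) \left(\left(- 5 E{\left(5,1 \right)} - 5\right) + k{\left(3 \cdot 5 \right)}\right) \left(-1728\right) = \left(-186 - 212\right) \left(\left(- 5 \left(-4 + 1\right) - 5\right) + 0\right) \left(-1728\right) = - 398 \left(\left(\left(-5\right) \left(-3\right) - 5\right) + 0\right) \left(-1728\right) = - 398 \left(\left(15 - 5\right) + 0\right) \left(-1728\right) = - 398 \left(10 + 0\right) \left(-1728\right) = \left(-398\right) 10 \left(-1728\right) = \left(-3980\right) \left(-1728\right) = 6877440$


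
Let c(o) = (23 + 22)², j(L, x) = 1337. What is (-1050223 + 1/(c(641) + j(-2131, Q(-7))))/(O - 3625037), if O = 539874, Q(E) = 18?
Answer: 3530849725/10372318006 ≈ 0.34041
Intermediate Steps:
c(o) = 2025 (c(o) = 45² = 2025)
(-1050223 + 1/(c(641) + j(-2131, Q(-7))))/(O - 3625037) = (-1050223 + 1/(2025 + 1337))/(539874 - 3625037) = (-1050223 + 1/3362)/(-3085163) = (-1050223 + 1/3362)*(-1/3085163) = -3530849725/3362*(-1/3085163) = 3530849725/10372318006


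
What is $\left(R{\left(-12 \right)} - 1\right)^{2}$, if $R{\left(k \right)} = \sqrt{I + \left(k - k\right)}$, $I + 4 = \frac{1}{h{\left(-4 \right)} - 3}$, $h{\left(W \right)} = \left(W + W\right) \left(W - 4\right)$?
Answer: $\frac{\left(61 - 9 i \sqrt{183}\right)^{2}}{3721} \approx -2.9836 - 3.9918 i$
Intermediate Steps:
$h{\left(W \right)} = 2 W \left(-4 + W\right)$
$I = - \frac{243}{61}$ ($I = -4 + \frac{1}{2 \left(-4\right) \left(-4 - 4\right) - 3} = -4 + \frac{1}{2 \left(-4\right) \left(-8\right) - 3} = -4 + \frac{1}{64 - 3} = -4 + \frac{1}{61} = - \frac{243}{61} \approx -3.9836$)
$R{\left(k \right)} = \frac{9 i \sqrt{183}}{61}$ ($R{\left(k \right)} = \sqrt{- \frac{243}{61} + \left(k - k\right)} = \sqrt{- \frac{243}{61} + 0} = \sqrt{- \frac{243}{61}} = \frac{9 i \sqrt{183}}{61}$)
$\left(R{\left(-12 \right)} - 1\right)^{2} = \left(\frac{9 i \sqrt{183}}{61} - 1\right)^{2} = \left(-1 + \frac{9 i \sqrt{183}}{61}\right)^{2}$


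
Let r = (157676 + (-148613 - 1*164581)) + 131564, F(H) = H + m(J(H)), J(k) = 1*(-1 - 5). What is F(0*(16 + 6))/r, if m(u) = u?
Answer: 3/11977 ≈ 0.00025048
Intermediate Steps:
J(k) = -6 (J(k) = 1*(-6) = -6)
F(H) = -6 + H (F(H) = H - 6 = -6 + H)
r = -23954 (r = (157676 + (-148613 - 164581)) + 131564 = (157676 - 313194) + 131564 = -155518 + 131564 = -23954)
F(0*(16 + 6))/r = (-6 + 0*(16 + 6))/(-23954) = (-6 + 0*22)*(-1/23954) = (-6 + 0)*(-1/23954) = -6*(-1/23954) = 3/11977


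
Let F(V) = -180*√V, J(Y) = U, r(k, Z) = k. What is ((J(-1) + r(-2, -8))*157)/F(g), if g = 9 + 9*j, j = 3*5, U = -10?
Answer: 157/180 ≈ 0.87222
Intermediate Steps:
j = 15
J(Y) = -10
g = 144 (g = 9 + 9*15 = 9 + 135 = 144)
((J(-1) + r(-2, -8))*157)/F(g) = ((-10 - 2)*157)/((-180*√144)) = (-12*157)/((-180*12)) = -1884/(-2160) = -1884*(-1/2160) = 157/180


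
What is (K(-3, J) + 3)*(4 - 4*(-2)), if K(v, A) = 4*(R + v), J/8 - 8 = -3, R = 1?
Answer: -60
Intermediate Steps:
J = 40 (J = 64 + 8*(-3) = 64 - 24 = 40)
K(v, A) = 4 + 4*v (K(v, A) = 4*(1 + v) = 4 + 4*v)
(K(-3, J) + 3)*(4 - 4*(-2)) = ((4 + 4*(-3)) + 3)*(4 - 4*(-2)) = ((4 - 12) + 3)*(4 + 8) = (-8 + 3)*12 = -5*12 = -60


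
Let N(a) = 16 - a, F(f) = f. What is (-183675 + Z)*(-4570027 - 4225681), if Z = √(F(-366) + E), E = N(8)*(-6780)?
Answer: 1615551666900 - 8795708*I*√54606 ≈ 1.6156e+12 - 2.0554e+9*I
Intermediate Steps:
E = -54240 (E = (16 - 1*8)*(-6780) = (16 - 8)*(-6780) = 8*(-6780) = -54240)
Z = I*√54606 (Z = √(-366 - 54240) = √(-54606) = I*√54606 ≈ 233.68*I)
(-183675 + Z)*(-4570027 - 4225681) = (-183675 + I*√54606)*(-4570027 - 4225681) = (-183675 + I*√54606)*(-8795708) = 1615551666900 - 8795708*I*√54606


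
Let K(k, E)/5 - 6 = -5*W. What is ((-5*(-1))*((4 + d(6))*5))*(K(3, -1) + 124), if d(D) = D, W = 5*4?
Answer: -86500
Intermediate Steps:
W = 20
K(k, E) = -470 (K(k, E) = 30 + 5*(-5*20) = 30 + 5*(-100) = 30 - 500 = -470)
((-5*(-1))*((4 + d(6))*5))*(K(3, -1) + 124) = ((-5*(-1))*((4 + 6)*5))*(-470 + 124) = (5*(10*5))*(-346) = (5*50)*(-346) = 250*(-346) = -86500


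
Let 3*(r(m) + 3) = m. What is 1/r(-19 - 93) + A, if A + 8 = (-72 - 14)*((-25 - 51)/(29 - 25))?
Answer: 196743/121 ≈ 1626.0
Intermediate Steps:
r(m) = -3 + m/3
A = 1626 (A = -8 + (-72 - 14)*((-25 - 51)/(29 - 25)) = -8 - (-6536)/4 = -8 - 86*(-19) = -8 + 1634 = 1626)
1/r(-19 - 93) + A = 1/(-3 + (-19 - 93)/3) + 1626 = 1/(-3 + (⅓)*(-112)) + 1626 = 1/(-3 - 112/3) + 1626 = 1/(-121/3) + 1626 = -3/121 + 1626 = 196743/121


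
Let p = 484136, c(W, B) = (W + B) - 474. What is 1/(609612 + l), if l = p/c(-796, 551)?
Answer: 719/437826892 ≈ 1.6422e-6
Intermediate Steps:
c(W, B) = -474 + B + W (c(W, B) = (B + W) - 474 = -474 + B + W)
l = -484136/719 (l = 484136/(-474 + 551 - 796) = 484136/(-719) = 484136*(-1/719) = -484136/719 ≈ -673.35)
1/(609612 + l) = 1/(609612 - 484136/719) = 1/(437826892/719) = 719/437826892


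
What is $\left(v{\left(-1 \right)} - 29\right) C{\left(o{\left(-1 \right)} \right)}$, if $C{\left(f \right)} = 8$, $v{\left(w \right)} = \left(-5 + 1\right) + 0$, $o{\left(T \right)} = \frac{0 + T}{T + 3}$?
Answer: $-264$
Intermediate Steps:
$o{\left(T \right)} = \frac{T}{3 + T}$
$v{\left(w \right)} = -4$ ($v{\left(w \right)} = -4 + 0 = -4$)
$\left(v{\left(-1 \right)} - 29\right) C{\left(o{\left(-1 \right)} \right)} = \left(-4 - 29\right) 8 = \left(-33\right) 8 = -264$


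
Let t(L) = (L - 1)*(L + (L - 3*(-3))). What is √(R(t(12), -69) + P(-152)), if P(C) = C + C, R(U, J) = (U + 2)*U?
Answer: √132191 ≈ 363.58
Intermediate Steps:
t(L) = (-1 + L)*(9 + 2*L) (t(L) = (-1 + L)*(L + (L + 9)) = (-1 + L)*(L + (9 + L)) = (-1 + L)*(9 + 2*L))
R(U, J) = U*(2 + U) (R(U, J) = (2 + U)*U = U*(2 + U))
P(C) = 2*C
√(R(t(12), -69) + P(-152)) = √((-9 + 2*12² + 7*12)*(2 + (-9 + 2*12² + 7*12)) + 2*(-152)) = √((-9 + 2*144 + 84)*(2 + (-9 + 2*144 + 84)) - 304) = √((-9 + 288 + 84)*(2 + (-9 + 288 + 84)) - 304) = √(363*(2 + 363) - 304) = √(363*365 - 304) = √(132495 - 304) = √132191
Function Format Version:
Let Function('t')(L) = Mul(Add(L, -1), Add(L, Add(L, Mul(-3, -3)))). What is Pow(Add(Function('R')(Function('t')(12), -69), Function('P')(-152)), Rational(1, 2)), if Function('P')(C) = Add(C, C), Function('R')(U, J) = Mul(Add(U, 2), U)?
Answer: Pow(132191, Rational(1, 2)) ≈ 363.58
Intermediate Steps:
Function('t')(L) = Mul(Add(-1, L), Add(9, Mul(2, L))) (Function('t')(L) = Mul(Add(-1, L), Add(L, Add(L, 9))) = Mul(Add(-1, L), Add(L, Add(9, L))) = Mul(Add(-1, L), Add(9, Mul(2, L))))
Function('R')(U, J) = Mul(U, Add(2, U)) (Function('R')(U, J) = Mul(Add(2, U), U) = Mul(U, Add(2, U)))
Function('P')(C) = Mul(2, C)
Pow(Add(Function('R')(Function('t')(12), -69), Function('P')(-152)), Rational(1, 2)) = Pow(Add(Mul(Add(-9, Mul(2, Pow(12, 2)), Mul(7, 12)), Add(2, Add(-9, Mul(2, Pow(12, 2)), Mul(7, 12)))), Mul(2, -152)), Rational(1, 2)) = Pow(Add(Mul(Add(-9, Mul(2, 144), 84), Add(2, Add(-9, Mul(2, 144), 84))), -304), Rational(1, 2)) = Pow(Add(Mul(Add(-9, 288, 84), Add(2, Add(-9, 288, 84))), -304), Rational(1, 2)) = Pow(Add(Mul(363, Add(2, 363)), -304), Rational(1, 2)) = Pow(Add(Mul(363, 365), -304), Rational(1, 2)) = Pow(Add(132495, -304), Rational(1, 2)) = Pow(132191, Rational(1, 2))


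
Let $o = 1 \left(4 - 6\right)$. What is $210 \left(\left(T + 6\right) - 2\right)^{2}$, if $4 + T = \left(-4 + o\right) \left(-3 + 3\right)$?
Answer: $0$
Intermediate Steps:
$o = -2$ ($o = 1 \left(4 - 6\right) = 1 \left(-2\right) = -2$)
$T = -4$ ($T = -4 + \left(-4 - 2\right) \left(-3 + 3\right) = -4 - 0 = -4 + 0 = -4$)
$210 \left(\left(T + 6\right) - 2\right)^{2} = 210 \left(\left(-4 + 6\right) - 2\right)^{2} = 210 \left(2 - 2\right)^{2} = 210 \cdot 0^{2} = 210 \cdot 0 = 0$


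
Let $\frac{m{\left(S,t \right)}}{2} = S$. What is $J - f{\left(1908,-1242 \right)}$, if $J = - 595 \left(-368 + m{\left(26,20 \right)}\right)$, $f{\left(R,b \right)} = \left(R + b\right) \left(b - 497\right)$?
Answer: $1346194$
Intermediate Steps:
$m{\left(S,t \right)} = 2 S$
$f{\left(R,b \right)} = \left(-497 + b\right) \left(R + b\right)$ ($f{\left(R,b \right)} = \left(R + b\right) \left(-497 + b\right) = \left(-497 + b\right) \left(R + b\right)$)
$J = 188020$ ($J = - 595 \left(-368 + 2 \cdot 26\right) = - 595 \left(-368 + 52\right) = \left(-595\right) \left(-316\right) = 188020$)
$J - f{\left(1908,-1242 \right)} = 188020 - \left(\left(-1242\right)^{2} - 948276 - -617274 + 1908 \left(-1242\right)\right) = 188020 - \left(1542564 - 948276 + 617274 - 2369736\right) = 188020 - -1158174 = 188020 + 1158174 = 1346194$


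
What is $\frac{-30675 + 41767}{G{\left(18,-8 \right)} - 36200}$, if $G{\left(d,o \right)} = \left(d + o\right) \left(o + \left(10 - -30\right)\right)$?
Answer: $- \frac{2773}{8970} \approx -0.30914$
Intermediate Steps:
$G{\left(d,o \right)} = \left(40 + o\right) \left(d + o\right)$ ($G{\left(d,o \right)} = \left(d + o\right) \left(o + \left(10 + 30\right)\right) = \left(d + o\right) \left(o + 40\right) = \left(d + o\right) \left(40 + o\right) = \left(40 + o\right) \left(d + o\right)$)
$\frac{-30675 + 41767}{G{\left(18,-8 \right)} - 36200} = \frac{-30675 + 41767}{\left(\left(-8\right)^{2} + 40 \cdot 18 + 40 \left(-8\right) + 18 \left(-8\right)\right) - 36200} = \frac{11092}{\left(64 + 720 - 320 - 144\right) - 36200} = \frac{11092}{320 - 36200} = \frac{11092}{-35880} = 11092 \left(- \frac{1}{35880}\right) = - \frac{2773}{8970}$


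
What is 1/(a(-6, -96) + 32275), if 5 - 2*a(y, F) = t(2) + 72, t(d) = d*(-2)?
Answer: 2/64487 ≈ 3.1014e-5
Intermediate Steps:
t(d) = -2*d
a(y, F) = -63/2 (a(y, F) = 5/2 - (-2*2 + 72)/2 = 5/2 - (-4 + 72)/2 = 5/2 - 1/2*68 = 5/2 - 34 = -63/2)
1/(a(-6, -96) + 32275) = 1/(-63/2 + 32275) = 1/(64487/2) = 2/64487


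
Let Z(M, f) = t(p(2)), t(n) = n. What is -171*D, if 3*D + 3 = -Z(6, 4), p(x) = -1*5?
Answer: -114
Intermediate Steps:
p(x) = -5
Z(M, f) = -5
D = 2/3 (D = -1 + (-1*(-5))/3 = -1 + (1/3)*5 = -1 + 5/3 = 2/3 ≈ 0.66667)
-171*D = -171*2/3 = -114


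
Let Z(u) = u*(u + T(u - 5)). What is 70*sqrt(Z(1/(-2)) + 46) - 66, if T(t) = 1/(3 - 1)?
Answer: -66 + 70*sqrt(46) ≈ 408.76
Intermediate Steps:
T(t) = 1/2
Z(u) = u*(1/2 + u) (Z(u) = u*(u + 1/2) = u*(1/2 + u))
70*sqrt(Z(1/(-2)) + 46) - 66 = 70*sqrt((1/2 + 1/(-2))/(-2) + 46) - 66 = 70*sqrt(-(1/2 - 1/2)/2 + 46) - 66 = 70*sqrt(-1/2*0 + 46) - 66 = 70*sqrt(0 + 46) - 66 = 70*sqrt(46) - 66 = -66 + 70*sqrt(46)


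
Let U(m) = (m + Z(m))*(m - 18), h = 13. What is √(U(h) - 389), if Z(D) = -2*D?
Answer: 18*I ≈ 18.0*I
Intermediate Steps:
U(m) = -m*(-18 + m) (U(m) = (m - 2*m)*(m - 18) = (-m)*(-18 + m) = -m*(-18 + m))
√(U(h) - 389) = √(13*(18 - 1*13) - 389) = √(13*(18 - 13) - 389) = √(13*5 - 389) = √(65 - 389) = √(-324) = 18*I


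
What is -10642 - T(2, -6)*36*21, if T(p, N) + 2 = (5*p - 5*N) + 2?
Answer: -40882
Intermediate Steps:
T(p, N) = -5*N + 5*p (T(p, N) = -2 + ((5*p - 5*N) + 2) = -2 + ((-5*N + 5*p) + 2) = -2 + (2 - 5*N + 5*p) = -5*N + 5*p)
-10642 - T(2, -6)*36*21 = -10642 - (-5*(-6) + 5*2)*36*21 = -10642 - (30 + 10)*36*21 = -10642 - 40*36*21 = -10642 - 1440*21 = -10642 - 1*30240 = -10642 - 30240 = -40882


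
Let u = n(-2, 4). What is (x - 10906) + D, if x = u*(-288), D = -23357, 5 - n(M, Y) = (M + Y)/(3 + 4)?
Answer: -249345/7 ≈ -35621.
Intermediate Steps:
n(M, Y) = 5 - M/7 - Y/7 (n(M, Y) = 5 - (M + Y)/(3 + 4) = 5 - (M + Y)/7 = 5 - (M/7 + Y/7) = 5 + (-M/7 - Y/7) = 5 - M/7 - Y/7)
u = 33/7 (u = 5 - ⅐*(-2) - ⅐*4 = 5 + 2/7 - 4/7 = 33/7 ≈ 4.7143)
x = -9504/7 (x = (33/7)*(-288) = -9504/7 ≈ -1357.7)
(x - 10906) + D = (-9504/7 - 10906) - 23357 = -85846/7 - 23357 = -249345/7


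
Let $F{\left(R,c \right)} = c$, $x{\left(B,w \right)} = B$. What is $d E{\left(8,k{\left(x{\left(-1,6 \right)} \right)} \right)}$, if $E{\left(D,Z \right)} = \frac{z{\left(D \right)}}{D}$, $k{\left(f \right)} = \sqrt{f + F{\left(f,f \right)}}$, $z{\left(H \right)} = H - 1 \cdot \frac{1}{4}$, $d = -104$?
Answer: $- \frac{403}{4} \approx -100.75$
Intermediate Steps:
$z{\left(H \right)} = - \frac{1}{4} + H$ ($z{\left(H \right)} = H - 1 \cdot \frac{1}{4} = H - \frac{1}{4} = - \frac{1}{4} + H$)
$k{\left(f \right)} = \sqrt{2} \sqrt{f}$ ($k{\left(f \right)} = \sqrt{f + f} = \sqrt{2 f} = \sqrt{2} \sqrt{f}$)
$E{\left(D,Z \right)} = \frac{- \frac{1}{4} + D}{D}$
$d E{\left(8,k{\left(x{\left(-1,6 \right)} \right)} \right)} = - 104 \frac{- \frac{1}{4} + 8}{8} = - 104 \cdot \frac{1}{8} \cdot \frac{31}{4} = \left(-104\right) \frac{31}{32} = - \frac{403}{4}$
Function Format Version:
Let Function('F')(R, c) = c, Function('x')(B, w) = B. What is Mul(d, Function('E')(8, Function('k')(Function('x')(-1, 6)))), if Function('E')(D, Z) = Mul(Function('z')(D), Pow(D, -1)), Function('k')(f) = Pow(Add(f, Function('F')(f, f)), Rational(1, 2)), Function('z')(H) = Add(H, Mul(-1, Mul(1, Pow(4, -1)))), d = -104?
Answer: Rational(-403, 4) ≈ -100.75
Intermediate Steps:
Function('z')(H) = Add(Rational(-1, 4), H) (Function('z')(H) = Add(H, Mul(-1, Mul(1, Rational(1, 4)))) = Add(H, Mul(-1, Rational(1, 4))) = Add(H, Rational(-1, 4)) = Add(Rational(-1, 4), H))
Function('k')(f) = Mul(Pow(2, Rational(1, 2)), Pow(f, Rational(1, 2))) (Function('k')(f) = Pow(Add(f, f), Rational(1, 2)) = Pow(Mul(2, f), Rational(1, 2)) = Mul(Pow(2, Rational(1, 2)), Pow(f, Rational(1, 2))))
Function('E')(D, Z) = Mul(Pow(D, -1), Add(Rational(-1, 4), D)) (Function('E')(D, Z) = Mul(Add(Rational(-1, 4), D), Pow(D, -1)) = Mul(Pow(D, -1), Add(Rational(-1, 4), D)))
Mul(d, Function('E')(8, Function('k')(Function('x')(-1, 6)))) = Mul(-104, Mul(Pow(8, -1), Add(Rational(-1, 4), 8))) = Mul(-104, Mul(Rational(1, 8), Rational(31, 4))) = Mul(-104, Rational(31, 32)) = Rational(-403, 4)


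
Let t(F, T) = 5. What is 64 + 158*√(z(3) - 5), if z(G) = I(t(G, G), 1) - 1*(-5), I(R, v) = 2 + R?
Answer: 64 + 158*√7 ≈ 482.03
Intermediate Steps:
z(G) = 12 (z(G) = (2 + 5) - 1*(-5) = 7 + 5 = 12)
64 + 158*√(z(3) - 5) = 64 + 158*√(12 - 5) = 64 + 158*√7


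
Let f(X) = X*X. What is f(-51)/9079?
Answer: 2601/9079 ≈ 0.28649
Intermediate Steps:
f(X) = X**2
f(-51)/9079 = (-51)**2/9079 = 2601*(1/9079) = 2601/9079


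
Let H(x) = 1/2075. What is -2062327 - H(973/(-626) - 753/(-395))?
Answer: -4279328526/2075 ≈ -2.0623e+6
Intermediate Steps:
H(x) = 1/2075
-2062327 - H(973/(-626) - 753/(-395)) = -2062327 - 1*1/2075 = -2062327 - 1/2075 = -4279328526/2075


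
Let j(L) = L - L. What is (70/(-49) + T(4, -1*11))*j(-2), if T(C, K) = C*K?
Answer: 0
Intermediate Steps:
j(L) = 0
(70/(-49) + T(4, -1*11))*j(-2) = (70/(-49) + 4*(-1*11))*0 = (70*(-1/49) + 4*(-11))*0 = (-10/7 - 44)*0 = -318/7*0 = 0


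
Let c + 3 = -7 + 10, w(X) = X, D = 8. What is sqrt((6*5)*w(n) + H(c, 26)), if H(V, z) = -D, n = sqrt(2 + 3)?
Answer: sqrt(-8 + 30*sqrt(5)) ≈ 7.6865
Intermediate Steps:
n = sqrt(5) ≈ 2.2361
c = 0 (c = -3 + (-7 + 10) = -3 + 3 = 0)
H(V, z) = -8 (H(V, z) = -1*8 = -8)
sqrt((6*5)*w(n) + H(c, 26)) = sqrt((6*5)*sqrt(5) - 8) = sqrt(30*sqrt(5) - 8) = sqrt(-8 + 30*sqrt(5))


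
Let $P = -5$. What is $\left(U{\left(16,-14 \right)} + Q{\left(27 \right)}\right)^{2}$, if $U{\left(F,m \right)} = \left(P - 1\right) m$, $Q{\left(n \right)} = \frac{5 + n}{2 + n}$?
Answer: $\frac{6091024}{841} \approx 7242.6$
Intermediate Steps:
$Q{\left(n \right)} = \frac{5 + n}{2 + n}$
$U{\left(F,m \right)} = - 6 m$ ($U{\left(F,m \right)} = \left(-5 - 1\right) m = - 6 m$)
$\left(U{\left(16,-14 \right)} + Q{\left(27 \right)}\right)^{2} = \left(\left(-6\right) \left(-14\right) + \frac{5 + 27}{2 + 27}\right)^{2} = \left(84 + \frac{1}{29} \cdot 32\right)^{2} = \left(84 + \frac{32}{29}\right)^{2} = \left(\frac{2468}{29}\right)^{2} = \frac{6091024}{841}$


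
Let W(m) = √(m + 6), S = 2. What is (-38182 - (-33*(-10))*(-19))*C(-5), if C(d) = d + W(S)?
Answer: 159560 - 63824*√2 ≈ 69299.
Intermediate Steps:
W(m) = √(6 + m)
C(d) = d + 2*√2 (C(d) = d + √(6 + 2) = d + √8 = d + 2*√2)
(-38182 - (-33*(-10))*(-19))*C(-5) = (-38182 - (-33*(-10))*(-19))*(-5 + 2*√2) = (-38182 - 330*(-19))*(-5 + 2*√2) = (-38182 - 1*(-6270))*(-5 + 2*√2) = (-38182 + 6270)*(-5 + 2*√2) = -31912*(-5 + 2*√2) = 159560 - 63824*√2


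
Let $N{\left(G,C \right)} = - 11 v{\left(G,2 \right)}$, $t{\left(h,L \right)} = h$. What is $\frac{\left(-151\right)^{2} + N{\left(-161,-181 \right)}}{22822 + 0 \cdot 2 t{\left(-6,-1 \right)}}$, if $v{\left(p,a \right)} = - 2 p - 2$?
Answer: $\frac{19281}{22822} \approx 0.84484$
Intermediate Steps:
$v{\left(p,a \right)} = -2 - 2 p$
$N{\left(G,C \right)} = 22 + 22 G$ ($N{\left(G,C \right)} = - 11 \left(-2 - 2 G\right) = 22 + 22 G$)
$\frac{\left(-151\right)^{2} + N{\left(-161,-181 \right)}}{22822 + 0 \cdot 2 t{\left(-6,-1 \right)}} = \frac{\left(-151\right)^{2} + \left(22 + 22 \left(-161\right)\right)}{22822 + 0 \cdot 2 \left(-6\right)} = \frac{22801 + \left(22 - 3542\right)}{22822 + 0 \left(-6\right)} = \frac{22801 - 3520}{22822 + 0} = \frac{19281}{22822}$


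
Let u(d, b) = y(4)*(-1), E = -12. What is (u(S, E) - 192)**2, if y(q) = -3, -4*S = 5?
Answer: 35721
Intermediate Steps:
S = -5/4 (S = -1/4*5 = -5/4 ≈ -1.2500)
u(d, b) = 3 (u(d, b) = -3*(-1) = 3)
(u(S, E) - 192)**2 = (3 - 192)**2 = (-189)**2 = 35721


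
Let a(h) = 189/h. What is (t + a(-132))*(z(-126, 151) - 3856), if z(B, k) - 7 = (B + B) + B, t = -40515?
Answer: 7535570121/44 ≈ 1.7126e+8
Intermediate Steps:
z(B, k) = 7 + 3*B (z(B, k) = 7 + ((B + B) + B) = 7 + (2*B + B) = 7 + 3*B)
(t + a(-132))*(z(-126, 151) - 3856) = (-40515 + 189/(-132))*((7 + 3*(-126)) - 3856) = (-40515 + 189*(-1/132))*((7 - 378) - 3856) = (-40515 - 63/44)*(-371 - 3856) = -1782723/44*(-4227) = 7535570121/44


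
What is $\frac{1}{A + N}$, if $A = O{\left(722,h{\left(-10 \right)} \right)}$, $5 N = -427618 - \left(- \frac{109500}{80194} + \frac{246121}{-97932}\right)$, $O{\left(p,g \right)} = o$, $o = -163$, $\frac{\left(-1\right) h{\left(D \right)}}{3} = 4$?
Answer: $- \frac{3926779404}{336469329980639} \approx -1.1671 \cdot 10^{-5}$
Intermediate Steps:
$h{\left(D \right)} = -12$ ($h{\left(D \right)} = \left(-3\right) 4 = -12$)
$O{\left(p,g \right)} = -163$
$N = - \frac{335829264937787}{3926779404}$ ($N = \frac{-427618 - \left(- \frac{109500}{80194} + \frac{246121}{-97932}\right)}{5} = \frac{-427618 - \left(\left(-109500\right) \frac{1}{80194} + 246121 \left(- \frac{1}{97932}\right)\right)}{5} = \frac{-427618 - \left(- \frac{54750}{40097} - \frac{246121}{97932}\right)}{5} = \frac{-427618 - - \frac{15230490737}{3926779404}}{5} = \frac{-427618 + \frac{15230490737}{3926779404}}{5} = \frac{1}{5} \left(- \frac{1679146324688935}{3926779404}\right) = - \frac{335829264937787}{3926779404} \approx -85523.0$)
$A = -163$
$\frac{1}{A + N} = \frac{1}{-163 - \frac{335829264937787}{3926779404}} = \frac{1}{- \frac{336469329980639}{3926779404}} = - \frac{3926779404}{336469329980639}$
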